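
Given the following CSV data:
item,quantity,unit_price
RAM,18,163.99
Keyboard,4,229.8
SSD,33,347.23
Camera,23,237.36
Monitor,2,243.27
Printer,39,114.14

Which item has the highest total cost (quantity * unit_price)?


Computing row totals:
  RAM: 2951.82
  Keyboard: 919.2
  SSD: 11458.59
  Camera: 5459.28
  Monitor: 486.54
  Printer: 4451.46
Maximum: SSD (11458.59)

ANSWER: SSD


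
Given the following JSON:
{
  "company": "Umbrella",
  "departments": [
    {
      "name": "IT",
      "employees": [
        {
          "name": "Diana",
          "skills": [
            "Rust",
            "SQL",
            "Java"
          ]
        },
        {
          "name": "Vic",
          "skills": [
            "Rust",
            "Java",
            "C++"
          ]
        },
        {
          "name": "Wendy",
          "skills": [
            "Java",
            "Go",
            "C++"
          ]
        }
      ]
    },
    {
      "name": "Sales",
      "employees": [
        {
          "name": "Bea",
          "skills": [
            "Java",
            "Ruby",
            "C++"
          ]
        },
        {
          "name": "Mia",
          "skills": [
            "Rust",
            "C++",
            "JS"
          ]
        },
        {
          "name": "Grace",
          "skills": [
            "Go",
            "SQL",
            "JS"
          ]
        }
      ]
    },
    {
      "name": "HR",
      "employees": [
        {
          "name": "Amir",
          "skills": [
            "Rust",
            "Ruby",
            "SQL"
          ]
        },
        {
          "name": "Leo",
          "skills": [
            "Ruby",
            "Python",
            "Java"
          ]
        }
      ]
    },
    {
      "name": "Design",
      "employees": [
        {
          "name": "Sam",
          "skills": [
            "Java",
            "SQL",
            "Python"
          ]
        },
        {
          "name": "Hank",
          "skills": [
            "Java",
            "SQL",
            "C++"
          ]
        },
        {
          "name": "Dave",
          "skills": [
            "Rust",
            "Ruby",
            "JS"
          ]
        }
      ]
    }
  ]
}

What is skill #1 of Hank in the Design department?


Path: departments[3].employees[1].skills[0]
Value: Java

ANSWER: Java


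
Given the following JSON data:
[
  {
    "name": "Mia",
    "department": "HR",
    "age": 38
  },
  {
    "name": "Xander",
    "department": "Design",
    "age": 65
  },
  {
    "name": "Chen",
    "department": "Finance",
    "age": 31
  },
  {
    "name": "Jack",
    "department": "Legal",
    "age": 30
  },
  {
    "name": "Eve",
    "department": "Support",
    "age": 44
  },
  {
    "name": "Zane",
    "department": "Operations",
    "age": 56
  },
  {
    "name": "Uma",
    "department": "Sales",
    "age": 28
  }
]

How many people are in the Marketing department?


Scanning records for department = Marketing
  No matches found
Count: 0

ANSWER: 0


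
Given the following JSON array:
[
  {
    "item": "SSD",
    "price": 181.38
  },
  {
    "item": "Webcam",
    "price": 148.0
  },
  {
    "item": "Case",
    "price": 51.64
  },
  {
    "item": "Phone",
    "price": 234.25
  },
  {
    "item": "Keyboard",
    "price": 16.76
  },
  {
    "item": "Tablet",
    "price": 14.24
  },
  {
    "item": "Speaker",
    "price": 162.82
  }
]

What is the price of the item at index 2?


Array index 2 -> Case
price = 51.64

ANSWER: 51.64


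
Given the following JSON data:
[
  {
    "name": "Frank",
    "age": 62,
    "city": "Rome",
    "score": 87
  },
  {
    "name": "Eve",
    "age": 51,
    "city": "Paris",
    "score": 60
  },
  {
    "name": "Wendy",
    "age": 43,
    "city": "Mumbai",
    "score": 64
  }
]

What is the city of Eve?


Looking up record where name = Eve
Record index: 1
Field 'city' = Paris

ANSWER: Paris


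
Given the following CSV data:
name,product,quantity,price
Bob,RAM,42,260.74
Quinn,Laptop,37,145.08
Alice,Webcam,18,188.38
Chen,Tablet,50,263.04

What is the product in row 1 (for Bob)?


Row 1: Bob
Column 'product' = RAM

ANSWER: RAM


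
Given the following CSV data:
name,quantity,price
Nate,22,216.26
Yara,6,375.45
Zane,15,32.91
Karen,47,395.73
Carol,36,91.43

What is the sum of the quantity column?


Values in 'quantity' column:
  Row 1: 22
  Row 2: 6
  Row 3: 15
  Row 4: 47
  Row 5: 36
Sum = 22 + 6 + 15 + 47 + 36 = 126

ANSWER: 126


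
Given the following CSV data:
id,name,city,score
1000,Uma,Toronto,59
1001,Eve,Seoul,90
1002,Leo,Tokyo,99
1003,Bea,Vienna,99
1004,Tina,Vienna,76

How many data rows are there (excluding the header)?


Counting rows (excluding header):
Header: id,name,city,score
Data rows: 5

ANSWER: 5


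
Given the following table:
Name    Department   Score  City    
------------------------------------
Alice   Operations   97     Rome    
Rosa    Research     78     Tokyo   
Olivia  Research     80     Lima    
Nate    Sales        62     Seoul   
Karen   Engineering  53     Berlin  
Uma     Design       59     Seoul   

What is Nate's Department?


Row 4: Nate
Department = Sales

ANSWER: Sales


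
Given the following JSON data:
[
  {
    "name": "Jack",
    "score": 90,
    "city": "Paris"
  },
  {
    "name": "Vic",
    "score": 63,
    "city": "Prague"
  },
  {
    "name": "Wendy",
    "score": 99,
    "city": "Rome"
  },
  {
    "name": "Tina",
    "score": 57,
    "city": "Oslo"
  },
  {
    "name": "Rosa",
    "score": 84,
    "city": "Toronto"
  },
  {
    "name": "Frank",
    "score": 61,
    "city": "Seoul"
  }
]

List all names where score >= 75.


Filtering records where score >= 75:
  Jack (score=90) -> YES
  Vic (score=63) -> no
  Wendy (score=99) -> YES
  Tina (score=57) -> no
  Rosa (score=84) -> YES
  Frank (score=61) -> no


ANSWER: Jack, Wendy, Rosa


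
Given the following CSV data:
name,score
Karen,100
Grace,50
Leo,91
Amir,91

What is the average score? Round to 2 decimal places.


Scores: 100, 50, 91, 91
Sum = 332
Count = 4
Average = 332 / 4 = 83.00

ANSWER: 83.00


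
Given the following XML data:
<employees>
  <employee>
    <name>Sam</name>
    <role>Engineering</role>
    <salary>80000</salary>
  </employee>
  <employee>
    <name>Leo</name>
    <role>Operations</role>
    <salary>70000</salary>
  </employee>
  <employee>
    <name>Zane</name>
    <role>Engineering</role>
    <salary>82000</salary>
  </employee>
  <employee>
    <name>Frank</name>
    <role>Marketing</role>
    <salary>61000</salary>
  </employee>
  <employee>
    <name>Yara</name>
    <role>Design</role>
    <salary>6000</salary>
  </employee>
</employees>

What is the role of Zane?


Searching for <employee> with <name>Zane</name>
Found at position 3
<role>Engineering</role>

ANSWER: Engineering


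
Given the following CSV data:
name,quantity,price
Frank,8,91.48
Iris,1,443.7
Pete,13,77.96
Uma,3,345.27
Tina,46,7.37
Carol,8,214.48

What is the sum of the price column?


Values in 'price' column:
  Row 1: 91.48
  Row 2: 443.7
  Row 3: 77.96
  Row 4: 345.27
  Row 5: 7.37
  Row 6: 214.48
Sum = 91.48 + 443.7 + 77.96 + 345.27 + 7.37 + 214.48 = 1180.26

ANSWER: 1180.26


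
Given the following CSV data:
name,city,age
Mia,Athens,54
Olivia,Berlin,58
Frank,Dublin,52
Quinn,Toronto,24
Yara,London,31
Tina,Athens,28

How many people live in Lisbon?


Scanning city column for 'Lisbon':
Total matches: 0

ANSWER: 0


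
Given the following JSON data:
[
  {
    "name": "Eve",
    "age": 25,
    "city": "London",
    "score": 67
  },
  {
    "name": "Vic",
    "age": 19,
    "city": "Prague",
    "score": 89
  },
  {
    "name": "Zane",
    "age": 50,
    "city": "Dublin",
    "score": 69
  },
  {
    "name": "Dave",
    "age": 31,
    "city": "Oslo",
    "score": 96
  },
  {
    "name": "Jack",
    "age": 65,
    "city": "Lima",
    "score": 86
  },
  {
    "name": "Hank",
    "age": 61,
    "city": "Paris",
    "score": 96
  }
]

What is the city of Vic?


Looking up record where name = Vic
Record index: 1
Field 'city' = Prague

ANSWER: Prague


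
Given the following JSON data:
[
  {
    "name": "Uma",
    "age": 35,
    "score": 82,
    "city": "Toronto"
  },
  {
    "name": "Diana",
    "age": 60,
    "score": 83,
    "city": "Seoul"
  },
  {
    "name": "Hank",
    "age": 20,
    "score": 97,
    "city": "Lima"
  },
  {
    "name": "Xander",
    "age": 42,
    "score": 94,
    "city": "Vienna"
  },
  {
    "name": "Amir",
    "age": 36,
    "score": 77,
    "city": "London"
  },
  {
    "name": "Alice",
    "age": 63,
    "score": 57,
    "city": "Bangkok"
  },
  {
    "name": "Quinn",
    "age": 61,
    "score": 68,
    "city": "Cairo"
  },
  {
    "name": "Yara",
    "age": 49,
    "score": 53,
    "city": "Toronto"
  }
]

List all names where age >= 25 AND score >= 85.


Checking both conditions:
  Uma (age=35, score=82) -> no
  Diana (age=60, score=83) -> no
  Hank (age=20, score=97) -> no
  Xander (age=42, score=94) -> YES
  Amir (age=36, score=77) -> no
  Alice (age=63, score=57) -> no
  Quinn (age=61, score=68) -> no
  Yara (age=49, score=53) -> no


ANSWER: Xander


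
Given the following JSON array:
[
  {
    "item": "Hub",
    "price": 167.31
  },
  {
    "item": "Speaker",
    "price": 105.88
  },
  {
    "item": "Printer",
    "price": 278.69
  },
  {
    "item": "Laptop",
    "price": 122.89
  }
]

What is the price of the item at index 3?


Array index 3 -> Laptop
price = 122.89

ANSWER: 122.89


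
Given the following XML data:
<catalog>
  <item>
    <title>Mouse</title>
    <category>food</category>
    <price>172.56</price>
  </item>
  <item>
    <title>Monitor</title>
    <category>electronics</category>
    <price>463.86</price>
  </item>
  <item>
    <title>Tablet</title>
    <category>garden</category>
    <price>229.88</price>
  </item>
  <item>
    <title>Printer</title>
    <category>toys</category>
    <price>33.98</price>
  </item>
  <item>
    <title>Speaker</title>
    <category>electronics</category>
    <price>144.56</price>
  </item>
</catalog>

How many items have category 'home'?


Scanning <item> elements for <category>home</category>:
Count: 0

ANSWER: 0


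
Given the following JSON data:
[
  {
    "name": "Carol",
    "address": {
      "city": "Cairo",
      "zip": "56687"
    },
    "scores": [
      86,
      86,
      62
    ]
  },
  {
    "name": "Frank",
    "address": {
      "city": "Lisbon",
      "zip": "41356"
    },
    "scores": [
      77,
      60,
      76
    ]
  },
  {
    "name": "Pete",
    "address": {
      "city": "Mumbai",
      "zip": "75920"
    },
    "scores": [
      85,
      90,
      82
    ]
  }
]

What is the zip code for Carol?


Path: records[0].address.zip
Value: 56687

ANSWER: 56687


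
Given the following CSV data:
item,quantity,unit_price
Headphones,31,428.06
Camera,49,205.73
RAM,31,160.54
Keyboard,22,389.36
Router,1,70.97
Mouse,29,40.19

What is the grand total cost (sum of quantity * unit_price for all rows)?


Computing row totals:
  Headphones: 31 * 428.06 = 13269.86
  Camera: 49 * 205.73 = 10080.77
  RAM: 31 * 160.54 = 4976.74
  Keyboard: 22 * 389.36 = 8565.92
  Router: 1 * 70.97 = 70.97
  Mouse: 29 * 40.19 = 1165.51
Grand total = 13269.86 + 10080.77 + 4976.74 + 8565.92 + 70.97 + 1165.51 = 38129.77

ANSWER: 38129.77


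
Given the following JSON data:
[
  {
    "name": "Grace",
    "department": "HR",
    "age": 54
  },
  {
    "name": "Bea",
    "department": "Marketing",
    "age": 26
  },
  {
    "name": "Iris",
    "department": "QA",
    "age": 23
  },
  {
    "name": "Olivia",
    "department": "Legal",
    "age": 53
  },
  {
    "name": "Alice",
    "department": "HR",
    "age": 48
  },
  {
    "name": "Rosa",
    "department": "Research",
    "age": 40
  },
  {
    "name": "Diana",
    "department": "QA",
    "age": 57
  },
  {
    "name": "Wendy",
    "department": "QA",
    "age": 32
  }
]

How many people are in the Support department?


Scanning records for department = Support
  No matches found
Count: 0

ANSWER: 0


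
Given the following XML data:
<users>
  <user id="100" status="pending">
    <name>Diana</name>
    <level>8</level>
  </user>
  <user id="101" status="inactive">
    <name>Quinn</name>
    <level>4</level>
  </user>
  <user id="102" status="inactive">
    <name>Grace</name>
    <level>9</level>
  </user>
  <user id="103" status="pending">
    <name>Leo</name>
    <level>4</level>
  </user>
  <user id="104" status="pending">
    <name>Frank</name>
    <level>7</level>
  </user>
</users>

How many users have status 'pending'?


Counting users with status='pending':
  Diana (id=100) -> MATCH
  Leo (id=103) -> MATCH
  Frank (id=104) -> MATCH
Count: 3

ANSWER: 3


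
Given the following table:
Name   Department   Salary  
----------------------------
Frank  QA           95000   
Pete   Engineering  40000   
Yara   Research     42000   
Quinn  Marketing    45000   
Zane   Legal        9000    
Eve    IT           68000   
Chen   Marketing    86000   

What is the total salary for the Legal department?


Legal department members:
  Zane: 9000
Total = 9000 = 9000

ANSWER: 9000


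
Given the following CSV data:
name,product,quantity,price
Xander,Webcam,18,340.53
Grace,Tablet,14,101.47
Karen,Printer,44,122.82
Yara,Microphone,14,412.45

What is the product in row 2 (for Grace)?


Row 2: Grace
Column 'product' = Tablet

ANSWER: Tablet


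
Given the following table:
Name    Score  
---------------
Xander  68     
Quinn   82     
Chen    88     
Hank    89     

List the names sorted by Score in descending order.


Sorting by Score (descending):
  Hank: 89
  Chen: 88
  Quinn: 82
  Xander: 68


ANSWER: Hank, Chen, Quinn, Xander


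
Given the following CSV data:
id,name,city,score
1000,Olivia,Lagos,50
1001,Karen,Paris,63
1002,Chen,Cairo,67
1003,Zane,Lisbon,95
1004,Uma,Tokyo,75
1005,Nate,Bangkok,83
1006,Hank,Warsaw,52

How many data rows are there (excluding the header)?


Counting rows (excluding header):
Header: id,name,city,score
Data rows: 7

ANSWER: 7


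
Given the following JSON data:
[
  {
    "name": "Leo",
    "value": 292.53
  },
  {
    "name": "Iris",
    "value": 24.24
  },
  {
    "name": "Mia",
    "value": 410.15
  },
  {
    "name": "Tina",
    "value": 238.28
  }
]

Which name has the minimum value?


Comparing values:
  Leo: 292.53
  Iris: 24.24
  Mia: 410.15
  Tina: 238.28
Minimum: Iris (24.24)

ANSWER: Iris


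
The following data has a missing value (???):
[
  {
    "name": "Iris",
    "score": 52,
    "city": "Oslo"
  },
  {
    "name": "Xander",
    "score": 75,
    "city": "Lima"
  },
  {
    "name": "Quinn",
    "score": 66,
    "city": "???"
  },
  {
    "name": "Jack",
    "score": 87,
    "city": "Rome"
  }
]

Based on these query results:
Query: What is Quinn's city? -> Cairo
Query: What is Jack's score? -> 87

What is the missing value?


The missing value is Quinn's city
From query: Quinn's city = Cairo

ANSWER: Cairo


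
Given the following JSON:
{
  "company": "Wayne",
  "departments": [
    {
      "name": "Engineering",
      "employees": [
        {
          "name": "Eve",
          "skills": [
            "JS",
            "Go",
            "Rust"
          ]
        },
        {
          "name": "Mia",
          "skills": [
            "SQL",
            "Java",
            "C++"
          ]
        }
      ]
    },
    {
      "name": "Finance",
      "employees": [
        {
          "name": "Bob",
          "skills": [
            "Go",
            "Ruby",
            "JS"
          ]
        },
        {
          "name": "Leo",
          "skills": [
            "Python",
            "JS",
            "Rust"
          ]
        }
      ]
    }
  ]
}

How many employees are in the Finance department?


Path: departments[1].employees
Count: 2

ANSWER: 2


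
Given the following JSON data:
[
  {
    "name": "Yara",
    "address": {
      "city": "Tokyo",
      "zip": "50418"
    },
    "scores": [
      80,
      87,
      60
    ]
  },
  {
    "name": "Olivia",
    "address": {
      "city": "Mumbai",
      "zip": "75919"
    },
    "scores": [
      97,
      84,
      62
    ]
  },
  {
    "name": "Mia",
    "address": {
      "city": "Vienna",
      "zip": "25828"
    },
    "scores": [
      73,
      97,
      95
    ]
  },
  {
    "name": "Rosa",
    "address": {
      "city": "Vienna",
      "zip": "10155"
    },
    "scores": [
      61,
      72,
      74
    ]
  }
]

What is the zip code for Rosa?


Path: records[3].address.zip
Value: 10155

ANSWER: 10155


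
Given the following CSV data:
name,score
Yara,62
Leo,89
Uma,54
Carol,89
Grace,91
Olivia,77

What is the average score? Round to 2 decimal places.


Scores: 62, 89, 54, 89, 91, 77
Sum = 462
Count = 6
Average = 462 / 6 = 77.00

ANSWER: 77.00


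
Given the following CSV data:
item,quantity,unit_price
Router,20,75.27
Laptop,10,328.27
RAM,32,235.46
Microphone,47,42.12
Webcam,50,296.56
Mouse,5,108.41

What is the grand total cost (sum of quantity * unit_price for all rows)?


Computing row totals:
  Router: 20 * 75.27 = 1505.4
  Laptop: 10 * 328.27 = 3282.7
  RAM: 32 * 235.46 = 7534.72
  Microphone: 47 * 42.12 = 1979.64
  Webcam: 50 * 296.56 = 14828.0
  Mouse: 5 * 108.41 = 542.05
Grand total = 1505.4 + 3282.7 + 7534.72 + 1979.64 + 14828.0 + 542.05 = 29672.51

ANSWER: 29672.51


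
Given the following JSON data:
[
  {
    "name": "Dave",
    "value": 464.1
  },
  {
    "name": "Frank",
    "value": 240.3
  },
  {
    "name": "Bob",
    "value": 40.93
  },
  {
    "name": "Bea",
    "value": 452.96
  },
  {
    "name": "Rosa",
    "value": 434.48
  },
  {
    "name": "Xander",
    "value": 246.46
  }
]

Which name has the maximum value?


Comparing values:
  Dave: 464.1
  Frank: 240.3
  Bob: 40.93
  Bea: 452.96
  Rosa: 434.48
  Xander: 246.46
Maximum: Dave (464.1)

ANSWER: Dave


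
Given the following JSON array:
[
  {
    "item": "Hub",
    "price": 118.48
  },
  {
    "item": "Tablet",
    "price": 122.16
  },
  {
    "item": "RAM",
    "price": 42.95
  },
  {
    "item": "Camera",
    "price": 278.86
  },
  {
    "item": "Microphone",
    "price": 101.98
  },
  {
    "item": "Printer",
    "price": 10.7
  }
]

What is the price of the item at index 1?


Array index 1 -> Tablet
price = 122.16

ANSWER: 122.16


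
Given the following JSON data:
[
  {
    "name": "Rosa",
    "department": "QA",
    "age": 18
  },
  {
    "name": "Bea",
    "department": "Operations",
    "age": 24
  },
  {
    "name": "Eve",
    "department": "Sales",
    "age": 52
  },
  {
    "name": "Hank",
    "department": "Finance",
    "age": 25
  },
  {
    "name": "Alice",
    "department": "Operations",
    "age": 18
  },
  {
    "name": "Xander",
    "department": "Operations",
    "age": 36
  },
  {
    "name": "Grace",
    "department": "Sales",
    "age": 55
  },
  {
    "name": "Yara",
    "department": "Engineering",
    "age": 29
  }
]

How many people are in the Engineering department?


Scanning records for department = Engineering
  Record 7: Yara
Count: 1

ANSWER: 1


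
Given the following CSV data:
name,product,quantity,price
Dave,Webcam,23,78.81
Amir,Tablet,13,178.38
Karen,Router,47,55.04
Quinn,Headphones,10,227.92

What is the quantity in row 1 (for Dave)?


Row 1: Dave
Column 'quantity' = 23

ANSWER: 23


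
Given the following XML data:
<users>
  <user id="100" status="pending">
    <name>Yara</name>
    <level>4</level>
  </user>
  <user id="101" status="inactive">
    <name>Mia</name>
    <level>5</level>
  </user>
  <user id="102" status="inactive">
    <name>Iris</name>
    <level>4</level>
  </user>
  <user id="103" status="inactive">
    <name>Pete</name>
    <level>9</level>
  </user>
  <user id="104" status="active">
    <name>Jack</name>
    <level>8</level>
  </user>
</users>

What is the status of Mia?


Finding user with name = Mia
user id="101" status="inactive"

ANSWER: inactive


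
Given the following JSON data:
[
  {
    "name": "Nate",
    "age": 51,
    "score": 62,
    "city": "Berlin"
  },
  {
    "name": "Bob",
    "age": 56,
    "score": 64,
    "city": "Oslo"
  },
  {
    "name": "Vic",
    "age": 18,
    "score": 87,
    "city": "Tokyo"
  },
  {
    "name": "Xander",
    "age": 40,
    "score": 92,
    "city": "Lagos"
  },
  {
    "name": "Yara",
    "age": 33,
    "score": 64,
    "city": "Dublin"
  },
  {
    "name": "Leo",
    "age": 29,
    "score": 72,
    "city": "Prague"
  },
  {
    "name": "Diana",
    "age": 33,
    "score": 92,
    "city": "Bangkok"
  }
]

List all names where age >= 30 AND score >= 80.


Checking both conditions:
  Nate (age=51, score=62) -> no
  Bob (age=56, score=64) -> no
  Vic (age=18, score=87) -> no
  Xander (age=40, score=92) -> YES
  Yara (age=33, score=64) -> no
  Leo (age=29, score=72) -> no
  Diana (age=33, score=92) -> YES


ANSWER: Xander, Diana


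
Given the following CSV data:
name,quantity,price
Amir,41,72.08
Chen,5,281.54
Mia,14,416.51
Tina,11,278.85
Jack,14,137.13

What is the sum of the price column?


Values in 'price' column:
  Row 1: 72.08
  Row 2: 281.54
  Row 3: 416.51
  Row 4: 278.85
  Row 5: 137.13
Sum = 72.08 + 281.54 + 416.51 + 278.85 + 137.13 = 1186.11

ANSWER: 1186.11


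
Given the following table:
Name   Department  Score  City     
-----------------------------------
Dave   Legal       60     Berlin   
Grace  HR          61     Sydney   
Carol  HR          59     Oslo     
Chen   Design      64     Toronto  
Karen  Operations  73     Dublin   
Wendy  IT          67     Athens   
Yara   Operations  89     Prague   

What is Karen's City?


Row 5: Karen
City = Dublin

ANSWER: Dublin


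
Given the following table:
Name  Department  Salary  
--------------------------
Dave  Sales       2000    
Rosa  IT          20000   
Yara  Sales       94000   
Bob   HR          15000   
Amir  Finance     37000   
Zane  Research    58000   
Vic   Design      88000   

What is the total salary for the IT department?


IT department members:
  Rosa: 20000
Total = 20000 = 20000

ANSWER: 20000


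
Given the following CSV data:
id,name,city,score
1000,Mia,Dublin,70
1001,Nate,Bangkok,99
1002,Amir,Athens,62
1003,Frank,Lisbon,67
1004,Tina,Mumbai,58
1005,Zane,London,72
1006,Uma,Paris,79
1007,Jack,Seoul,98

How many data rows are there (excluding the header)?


Counting rows (excluding header):
Header: id,name,city,score
Data rows: 8

ANSWER: 8


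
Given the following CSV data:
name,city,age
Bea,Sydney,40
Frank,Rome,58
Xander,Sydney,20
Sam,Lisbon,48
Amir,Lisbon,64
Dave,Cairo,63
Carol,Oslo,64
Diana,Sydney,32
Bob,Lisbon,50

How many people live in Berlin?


Scanning city column for 'Berlin':
Total matches: 0

ANSWER: 0


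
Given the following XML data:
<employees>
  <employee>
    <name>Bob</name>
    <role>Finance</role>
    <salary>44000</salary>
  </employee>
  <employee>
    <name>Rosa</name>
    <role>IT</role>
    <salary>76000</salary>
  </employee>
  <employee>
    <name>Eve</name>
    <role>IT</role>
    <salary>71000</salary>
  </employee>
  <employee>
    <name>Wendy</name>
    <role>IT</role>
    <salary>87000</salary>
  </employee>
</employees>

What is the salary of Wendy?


Searching for <employee> with <name>Wendy</name>
Found at position 4
<salary>87000</salary>

ANSWER: 87000


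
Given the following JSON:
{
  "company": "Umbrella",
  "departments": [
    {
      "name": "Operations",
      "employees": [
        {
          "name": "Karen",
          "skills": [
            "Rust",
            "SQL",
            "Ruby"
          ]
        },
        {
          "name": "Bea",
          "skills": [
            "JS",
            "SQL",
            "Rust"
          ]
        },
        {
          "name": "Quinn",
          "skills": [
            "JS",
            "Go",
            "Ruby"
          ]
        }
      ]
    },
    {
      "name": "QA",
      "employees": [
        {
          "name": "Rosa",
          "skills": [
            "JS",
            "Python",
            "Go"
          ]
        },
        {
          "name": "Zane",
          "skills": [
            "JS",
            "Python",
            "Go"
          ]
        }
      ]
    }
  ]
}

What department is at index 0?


Path: departments[0].name
Value: Operations

ANSWER: Operations


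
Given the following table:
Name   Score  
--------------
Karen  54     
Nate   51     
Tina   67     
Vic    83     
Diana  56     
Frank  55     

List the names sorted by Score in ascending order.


Sorting by Score (ascending):
  Nate: 51
  Karen: 54
  Frank: 55
  Diana: 56
  Tina: 67
  Vic: 83


ANSWER: Nate, Karen, Frank, Diana, Tina, Vic


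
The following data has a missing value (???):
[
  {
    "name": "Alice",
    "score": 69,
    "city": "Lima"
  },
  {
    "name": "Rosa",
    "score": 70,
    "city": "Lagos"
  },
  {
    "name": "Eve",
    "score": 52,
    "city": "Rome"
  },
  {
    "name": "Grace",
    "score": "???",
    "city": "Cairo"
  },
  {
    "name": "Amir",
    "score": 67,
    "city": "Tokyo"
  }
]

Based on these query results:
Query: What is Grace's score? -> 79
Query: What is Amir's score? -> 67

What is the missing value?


The missing value is Grace's score
From query: Grace's score = 79

ANSWER: 79


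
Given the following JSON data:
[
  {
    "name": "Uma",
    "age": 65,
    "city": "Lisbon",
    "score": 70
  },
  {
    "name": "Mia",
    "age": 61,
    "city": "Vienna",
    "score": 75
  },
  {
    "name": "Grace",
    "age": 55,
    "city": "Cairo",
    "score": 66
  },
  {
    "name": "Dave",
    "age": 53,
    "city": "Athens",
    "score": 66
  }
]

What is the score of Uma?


Looking up record where name = Uma
Record index: 0
Field 'score' = 70

ANSWER: 70


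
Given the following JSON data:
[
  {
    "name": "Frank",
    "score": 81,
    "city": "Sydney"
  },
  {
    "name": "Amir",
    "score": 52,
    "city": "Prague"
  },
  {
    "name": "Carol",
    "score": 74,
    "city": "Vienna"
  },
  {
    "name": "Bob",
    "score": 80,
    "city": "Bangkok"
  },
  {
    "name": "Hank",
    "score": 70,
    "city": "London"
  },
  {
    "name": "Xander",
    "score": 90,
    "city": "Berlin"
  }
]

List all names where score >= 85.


Filtering records where score >= 85:
  Frank (score=81) -> no
  Amir (score=52) -> no
  Carol (score=74) -> no
  Bob (score=80) -> no
  Hank (score=70) -> no
  Xander (score=90) -> YES


ANSWER: Xander


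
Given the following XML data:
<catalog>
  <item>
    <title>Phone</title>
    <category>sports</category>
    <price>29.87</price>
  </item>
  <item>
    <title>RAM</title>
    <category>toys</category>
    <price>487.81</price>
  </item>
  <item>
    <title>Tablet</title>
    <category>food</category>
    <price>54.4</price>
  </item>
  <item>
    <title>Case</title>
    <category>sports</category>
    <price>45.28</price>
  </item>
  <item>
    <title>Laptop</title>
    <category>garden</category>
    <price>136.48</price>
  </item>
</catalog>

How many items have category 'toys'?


Scanning <item> elements for <category>toys</category>:
  Item 2: RAM -> MATCH
Count: 1

ANSWER: 1


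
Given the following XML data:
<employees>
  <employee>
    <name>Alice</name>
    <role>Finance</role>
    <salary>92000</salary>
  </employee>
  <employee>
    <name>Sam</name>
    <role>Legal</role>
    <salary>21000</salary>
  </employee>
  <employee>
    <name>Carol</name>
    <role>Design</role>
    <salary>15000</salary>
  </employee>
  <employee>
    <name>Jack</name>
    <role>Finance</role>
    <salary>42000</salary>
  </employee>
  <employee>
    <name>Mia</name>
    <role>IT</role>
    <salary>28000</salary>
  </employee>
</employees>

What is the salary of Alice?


Searching for <employee> with <name>Alice</name>
Found at position 1
<salary>92000</salary>

ANSWER: 92000


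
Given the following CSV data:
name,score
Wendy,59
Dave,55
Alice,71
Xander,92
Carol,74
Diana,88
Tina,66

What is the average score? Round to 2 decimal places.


Scores: 59, 55, 71, 92, 74, 88, 66
Sum = 505
Count = 7
Average = 505 / 7 = 72.14

ANSWER: 72.14


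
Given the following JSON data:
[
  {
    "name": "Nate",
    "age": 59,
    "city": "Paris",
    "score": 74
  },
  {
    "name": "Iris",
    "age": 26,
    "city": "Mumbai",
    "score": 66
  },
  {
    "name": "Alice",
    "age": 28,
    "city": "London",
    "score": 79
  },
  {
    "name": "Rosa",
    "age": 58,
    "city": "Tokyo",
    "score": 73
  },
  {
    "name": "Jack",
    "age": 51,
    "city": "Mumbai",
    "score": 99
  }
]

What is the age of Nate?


Looking up record where name = Nate
Record index: 0
Field 'age' = 59

ANSWER: 59


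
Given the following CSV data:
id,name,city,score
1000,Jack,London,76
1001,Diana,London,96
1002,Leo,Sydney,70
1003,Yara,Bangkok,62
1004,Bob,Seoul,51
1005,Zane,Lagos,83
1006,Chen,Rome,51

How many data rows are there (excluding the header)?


Counting rows (excluding header):
Header: id,name,city,score
Data rows: 7

ANSWER: 7


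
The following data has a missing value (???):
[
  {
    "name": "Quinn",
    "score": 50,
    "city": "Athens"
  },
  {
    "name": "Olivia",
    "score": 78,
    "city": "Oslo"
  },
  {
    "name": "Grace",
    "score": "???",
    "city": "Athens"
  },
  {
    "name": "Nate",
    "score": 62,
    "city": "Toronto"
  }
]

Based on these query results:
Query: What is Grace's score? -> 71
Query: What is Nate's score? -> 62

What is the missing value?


The missing value is Grace's score
From query: Grace's score = 71

ANSWER: 71


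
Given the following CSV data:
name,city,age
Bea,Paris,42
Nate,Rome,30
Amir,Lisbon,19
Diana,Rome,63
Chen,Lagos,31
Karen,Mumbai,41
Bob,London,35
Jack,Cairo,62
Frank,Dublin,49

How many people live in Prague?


Scanning city column for 'Prague':
Total matches: 0

ANSWER: 0


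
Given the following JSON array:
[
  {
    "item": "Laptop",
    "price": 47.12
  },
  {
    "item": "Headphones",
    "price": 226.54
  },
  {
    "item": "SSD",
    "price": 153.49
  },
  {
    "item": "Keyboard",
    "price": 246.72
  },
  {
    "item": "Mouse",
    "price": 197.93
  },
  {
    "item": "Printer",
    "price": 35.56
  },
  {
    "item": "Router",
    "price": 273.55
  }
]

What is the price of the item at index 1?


Array index 1 -> Headphones
price = 226.54

ANSWER: 226.54


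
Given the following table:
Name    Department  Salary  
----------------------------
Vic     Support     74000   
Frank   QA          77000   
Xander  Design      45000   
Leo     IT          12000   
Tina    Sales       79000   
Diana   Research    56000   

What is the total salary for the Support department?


Support department members:
  Vic: 74000
Total = 74000 = 74000

ANSWER: 74000


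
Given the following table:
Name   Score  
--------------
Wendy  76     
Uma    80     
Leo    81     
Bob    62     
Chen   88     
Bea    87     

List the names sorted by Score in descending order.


Sorting by Score (descending):
  Chen: 88
  Bea: 87
  Leo: 81
  Uma: 80
  Wendy: 76
  Bob: 62


ANSWER: Chen, Bea, Leo, Uma, Wendy, Bob


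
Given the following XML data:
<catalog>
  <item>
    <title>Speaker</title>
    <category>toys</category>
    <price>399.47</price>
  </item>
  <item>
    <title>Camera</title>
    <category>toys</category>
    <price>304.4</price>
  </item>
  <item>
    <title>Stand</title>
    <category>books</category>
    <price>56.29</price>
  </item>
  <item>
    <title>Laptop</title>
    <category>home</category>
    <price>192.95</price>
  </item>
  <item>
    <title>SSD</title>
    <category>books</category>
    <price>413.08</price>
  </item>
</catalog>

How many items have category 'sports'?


Scanning <item> elements for <category>sports</category>:
Count: 0

ANSWER: 0


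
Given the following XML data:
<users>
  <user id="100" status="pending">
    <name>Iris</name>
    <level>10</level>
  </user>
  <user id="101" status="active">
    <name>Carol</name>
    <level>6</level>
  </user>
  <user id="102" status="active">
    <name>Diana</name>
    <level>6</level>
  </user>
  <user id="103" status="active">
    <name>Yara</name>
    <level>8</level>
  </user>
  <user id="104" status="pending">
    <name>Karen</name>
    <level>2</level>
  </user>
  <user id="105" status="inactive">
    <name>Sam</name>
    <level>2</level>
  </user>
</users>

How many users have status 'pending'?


Counting users with status='pending':
  Iris (id=100) -> MATCH
  Karen (id=104) -> MATCH
Count: 2

ANSWER: 2


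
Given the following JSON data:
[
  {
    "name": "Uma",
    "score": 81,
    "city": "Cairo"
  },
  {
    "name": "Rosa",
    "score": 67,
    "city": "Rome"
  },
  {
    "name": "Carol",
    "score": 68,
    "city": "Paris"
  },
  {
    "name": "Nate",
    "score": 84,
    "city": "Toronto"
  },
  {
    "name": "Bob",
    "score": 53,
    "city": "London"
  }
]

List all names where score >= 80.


Filtering records where score >= 80:
  Uma (score=81) -> YES
  Rosa (score=67) -> no
  Carol (score=68) -> no
  Nate (score=84) -> YES
  Bob (score=53) -> no


ANSWER: Uma, Nate


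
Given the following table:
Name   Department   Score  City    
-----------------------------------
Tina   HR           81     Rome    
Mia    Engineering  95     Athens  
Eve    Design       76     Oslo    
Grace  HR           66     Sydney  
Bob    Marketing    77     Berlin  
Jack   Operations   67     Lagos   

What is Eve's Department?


Row 3: Eve
Department = Design

ANSWER: Design


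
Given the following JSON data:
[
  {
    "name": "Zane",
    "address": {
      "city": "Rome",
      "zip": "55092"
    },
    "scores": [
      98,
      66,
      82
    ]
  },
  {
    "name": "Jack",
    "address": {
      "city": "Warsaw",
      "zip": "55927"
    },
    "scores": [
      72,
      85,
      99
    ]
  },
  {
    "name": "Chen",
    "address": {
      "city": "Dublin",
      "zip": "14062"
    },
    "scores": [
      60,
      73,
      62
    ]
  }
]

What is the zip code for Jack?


Path: records[1].address.zip
Value: 55927

ANSWER: 55927


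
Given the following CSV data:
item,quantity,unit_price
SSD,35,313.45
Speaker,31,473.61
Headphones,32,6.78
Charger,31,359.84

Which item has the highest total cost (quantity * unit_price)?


Computing row totals:
  SSD: 10970.75
  Speaker: 14681.91
  Headphones: 216.96
  Charger: 11155.04
Maximum: Speaker (14681.91)

ANSWER: Speaker


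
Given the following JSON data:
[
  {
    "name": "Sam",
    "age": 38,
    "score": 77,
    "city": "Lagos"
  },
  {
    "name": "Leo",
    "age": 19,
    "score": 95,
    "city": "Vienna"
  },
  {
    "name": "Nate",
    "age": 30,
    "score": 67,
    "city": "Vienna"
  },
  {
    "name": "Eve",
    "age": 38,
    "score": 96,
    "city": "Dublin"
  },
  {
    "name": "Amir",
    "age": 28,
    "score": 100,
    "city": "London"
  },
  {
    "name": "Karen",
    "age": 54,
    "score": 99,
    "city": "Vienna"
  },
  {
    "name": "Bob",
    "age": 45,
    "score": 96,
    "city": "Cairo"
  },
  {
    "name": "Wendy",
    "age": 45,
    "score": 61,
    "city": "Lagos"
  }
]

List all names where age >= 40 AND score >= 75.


Checking both conditions:
  Sam (age=38, score=77) -> no
  Leo (age=19, score=95) -> no
  Nate (age=30, score=67) -> no
  Eve (age=38, score=96) -> no
  Amir (age=28, score=100) -> no
  Karen (age=54, score=99) -> YES
  Bob (age=45, score=96) -> YES
  Wendy (age=45, score=61) -> no


ANSWER: Karen, Bob


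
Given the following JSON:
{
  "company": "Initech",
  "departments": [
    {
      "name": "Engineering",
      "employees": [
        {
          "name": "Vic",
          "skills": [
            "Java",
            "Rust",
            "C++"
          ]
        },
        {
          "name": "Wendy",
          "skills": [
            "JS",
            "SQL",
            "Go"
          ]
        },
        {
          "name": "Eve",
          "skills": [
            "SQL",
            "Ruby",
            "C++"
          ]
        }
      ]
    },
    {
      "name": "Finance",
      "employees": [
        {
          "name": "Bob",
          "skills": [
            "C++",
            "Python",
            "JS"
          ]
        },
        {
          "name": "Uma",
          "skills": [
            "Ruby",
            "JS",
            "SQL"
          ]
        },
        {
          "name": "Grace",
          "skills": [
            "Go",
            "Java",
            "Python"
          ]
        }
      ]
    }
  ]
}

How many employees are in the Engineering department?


Path: departments[0].employees
Count: 3

ANSWER: 3


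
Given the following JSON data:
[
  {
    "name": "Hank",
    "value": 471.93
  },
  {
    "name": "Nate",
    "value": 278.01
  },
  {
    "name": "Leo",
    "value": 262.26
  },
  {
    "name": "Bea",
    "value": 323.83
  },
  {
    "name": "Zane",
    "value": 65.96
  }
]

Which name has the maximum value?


Comparing values:
  Hank: 471.93
  Nate: 278.01
  Leo: 262.26
  Bea: 323.83
  Zane: 65.96
Maximum: Hank (471.93)

ANSWER: Hank


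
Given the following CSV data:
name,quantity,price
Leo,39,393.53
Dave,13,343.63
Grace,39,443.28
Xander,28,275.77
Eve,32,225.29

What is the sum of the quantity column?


Values in 'quantity' column:
  Row 1: 39
  Row 2: 13
  Row 3: 39
  Row 4: 28
  Row 5: 32
Sum = 39 + 13 + 39 + 28 + 32 = 151

ANSWER: 151


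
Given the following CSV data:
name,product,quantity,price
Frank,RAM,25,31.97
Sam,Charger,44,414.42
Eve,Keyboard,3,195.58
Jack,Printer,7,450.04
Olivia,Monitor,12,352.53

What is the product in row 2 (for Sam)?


Row 2: Sam
Column 'product' = Charger

ANSWER: Charger


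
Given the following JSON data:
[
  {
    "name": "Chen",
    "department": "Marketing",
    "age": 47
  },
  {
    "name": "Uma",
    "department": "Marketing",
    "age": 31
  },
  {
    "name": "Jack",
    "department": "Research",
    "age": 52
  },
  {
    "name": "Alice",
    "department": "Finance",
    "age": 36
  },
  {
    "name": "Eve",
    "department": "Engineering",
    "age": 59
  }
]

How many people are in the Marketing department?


Scanning records for department = Marketing
  Record 0: Chen
  Record 1: Uma
Count: 2

ANSWER: 2


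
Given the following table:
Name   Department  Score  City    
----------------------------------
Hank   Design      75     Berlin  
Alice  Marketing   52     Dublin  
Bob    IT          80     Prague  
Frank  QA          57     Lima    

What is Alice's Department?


Row 2: Alice
Department = Marketing

ANSWER: Marketing


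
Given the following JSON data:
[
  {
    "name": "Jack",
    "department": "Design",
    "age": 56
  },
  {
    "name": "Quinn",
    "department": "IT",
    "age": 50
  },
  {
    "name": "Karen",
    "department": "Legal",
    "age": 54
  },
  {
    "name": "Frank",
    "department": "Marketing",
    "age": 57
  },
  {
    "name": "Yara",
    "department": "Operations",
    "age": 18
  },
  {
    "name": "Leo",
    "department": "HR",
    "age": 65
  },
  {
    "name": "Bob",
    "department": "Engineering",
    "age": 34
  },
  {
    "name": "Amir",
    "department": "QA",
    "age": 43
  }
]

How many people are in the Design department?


Scanning records for department = Design
  Record 0: Jack
Count: 1

ANSWER: 1


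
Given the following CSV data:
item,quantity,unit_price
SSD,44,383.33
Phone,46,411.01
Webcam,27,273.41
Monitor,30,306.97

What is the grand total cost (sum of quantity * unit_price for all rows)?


Computing row totals:
  SSD: 44 * 383.33 = 16866.52
  Phone: 46 * 411.01 = 18906.46
  Webcam: 27 * 273.41 = 7382.07
  Monitor: 30 * 306.97 = 9209.1
Grand total = 16866.52 + 18906.46 + 7382.07 + 9209.1 = 52364.15

ANSWER: 52364.15


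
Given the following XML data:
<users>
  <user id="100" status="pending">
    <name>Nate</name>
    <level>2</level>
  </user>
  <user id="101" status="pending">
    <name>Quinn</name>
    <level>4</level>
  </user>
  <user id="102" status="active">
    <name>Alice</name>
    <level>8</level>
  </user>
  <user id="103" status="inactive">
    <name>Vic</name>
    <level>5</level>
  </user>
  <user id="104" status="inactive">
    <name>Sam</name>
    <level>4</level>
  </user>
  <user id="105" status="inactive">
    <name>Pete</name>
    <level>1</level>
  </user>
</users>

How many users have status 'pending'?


Counting users with status='pending':
  Nate (id=100) -> MATCH
  Quinn (id=101) -> MATCH
Count: 2

ANSWER: 2
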